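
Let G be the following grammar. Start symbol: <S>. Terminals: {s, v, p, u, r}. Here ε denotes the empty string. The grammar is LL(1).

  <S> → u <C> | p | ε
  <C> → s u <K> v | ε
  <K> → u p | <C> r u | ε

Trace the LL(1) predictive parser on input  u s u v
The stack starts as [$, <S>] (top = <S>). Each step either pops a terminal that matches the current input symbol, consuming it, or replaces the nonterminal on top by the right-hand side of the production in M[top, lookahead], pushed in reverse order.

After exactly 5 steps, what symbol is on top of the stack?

<K>

     Stack        Input      Action
  1  $ <S>        u s u v $  expand <S> → u <C>
  2  $ <C> u      u s u v $  match u
  3  $ <C>        s u v $    expand <C> → s u <K> v
  4  $ v <K> u s  s u v $    match s
  5  $ v <K> u    u v $      match u
Stack after step 5: $ v <K> (top = <K>).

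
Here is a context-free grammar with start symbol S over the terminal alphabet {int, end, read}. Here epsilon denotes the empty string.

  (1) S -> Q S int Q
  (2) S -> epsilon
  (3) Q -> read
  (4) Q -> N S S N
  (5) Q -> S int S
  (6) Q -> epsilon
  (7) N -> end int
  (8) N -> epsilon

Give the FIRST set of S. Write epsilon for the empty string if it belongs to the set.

FIRST(N) = {epsilon, end}
FIRST(S) = {epsilon, end, int, read}  (via Q S int Q)
FIRST(Q) = {epsilon, end, int, read}  (via N S S N, S int S)

{epsilon, end, int, read}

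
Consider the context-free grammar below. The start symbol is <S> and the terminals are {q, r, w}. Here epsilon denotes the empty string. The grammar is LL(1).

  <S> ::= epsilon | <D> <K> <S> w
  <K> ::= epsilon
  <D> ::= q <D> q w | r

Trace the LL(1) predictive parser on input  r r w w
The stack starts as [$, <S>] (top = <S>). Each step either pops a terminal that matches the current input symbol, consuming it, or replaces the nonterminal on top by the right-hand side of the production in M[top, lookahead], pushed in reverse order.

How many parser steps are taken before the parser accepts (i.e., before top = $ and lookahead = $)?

step 1: stack=$ <S>  input=r r w w $  — expand <S> ::= <D> <K> <S> w
step 2: stack=$ w <S> <K> <D>  input=r r w w $  — expand <D> ::= r
step 3: stack=$ w <S> <K> r  input=r r w w $  — match r
step 4: stack=$ w <S> <K>  input=r w w $  — expand <K> ::= epsilon
step 5: stack=$ w <S>  input=r w w $  — expand <S> ::= <D> <K> <S> w
step 6: stack=$ w w <S> <K> <D>  input=r w w $  — expand <D> ::= r
step 7: stack=$ w w <S> <K> r  input=r w w $  — match r
step 8: stack=$ w w <S> <K>  input=w w $  — expand <K> ::= epsilon
step 9: stack=$ w w <S>  input=w w $  — expand <S> ::= epsilon
step 10: stack=$ w w  input=w w $  — match w
step 11: stack=$ w  input=w $  — match w
Accept reached after 11 steps.

11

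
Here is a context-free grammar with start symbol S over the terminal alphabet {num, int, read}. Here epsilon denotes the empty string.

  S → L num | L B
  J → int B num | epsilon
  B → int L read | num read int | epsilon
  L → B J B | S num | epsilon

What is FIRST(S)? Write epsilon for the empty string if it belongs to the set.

{epsilon, int, num}

FIRST(J) = {epsilon, int}
FIRST(B) = {epsilon, int, num}
FIRST(S) = {epsilon, int, num}  (via L num, L B)
FIRST(L) = {epsilon, int, num}  (via B J B, S num)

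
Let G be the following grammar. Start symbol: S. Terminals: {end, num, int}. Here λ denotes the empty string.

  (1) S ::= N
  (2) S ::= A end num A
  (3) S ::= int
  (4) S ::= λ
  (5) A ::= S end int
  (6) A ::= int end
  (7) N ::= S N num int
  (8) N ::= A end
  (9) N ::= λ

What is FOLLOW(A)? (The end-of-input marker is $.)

{$, end, int, num}

FIRST(S): from S::=N we get {λ, end, int, num}; from S::=A end num A we get {end, int, num}; from S::=int we get {int}; from S::=λ we get {λ}. So FIRST(S) = {λ, end, int, num}.
FIRST(A): from A::=S end int we get {end, int, num}; from A::=int end we get {int}. So FIRST(A) = {end, int, num}.
FIRST(N): from N::=S N num int we get {end, int, num}; from N::=A end we get {end, int, num}; from N::=λ we get {λ}. So FIRST(N) = {λ, end, int, num}.
FOLLOW(S) includes $ since S is the start symbol.
FOLLOW(S): in A::=S end int, S is followed by end int with FIRST {end}; in N::=S N num int, S is followed by N num int with FIRST {end, int, num}. Thus FOLLOW(S) = {$, end, int, num}.
FOLLOW(A): in S::=A end num A (occurrence 1), A is followed by end num A with FIRST {end}; in S::=A end num A (occurrence 2), the suffix after A is empty, so FOLLOW(A) ⊇ FOLLOW(S) = {$, end, int, num}; in N::=A end, A is followed by end with FIRST {end}. Thus FOLLOW(A) = {$, end, int, num}.
FOLLOW(N): in S::=N, the suffix after N is empty, so FOLLOW(N) ⊇ FOLLOW(S) = {$, end, int, num}; in N::=S N num int, N is followed by num int with FIRST {num}. Thus FOLLOW(N) = {$, end, int, num}.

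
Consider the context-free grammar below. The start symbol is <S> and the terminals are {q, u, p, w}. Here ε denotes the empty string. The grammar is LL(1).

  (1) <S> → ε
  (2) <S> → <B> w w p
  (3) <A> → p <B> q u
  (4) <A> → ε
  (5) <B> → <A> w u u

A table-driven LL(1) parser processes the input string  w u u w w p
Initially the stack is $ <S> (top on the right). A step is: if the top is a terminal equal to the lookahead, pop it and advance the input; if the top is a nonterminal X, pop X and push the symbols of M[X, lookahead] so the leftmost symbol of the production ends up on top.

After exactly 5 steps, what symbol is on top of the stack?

u

     Stack              Input          Action
  1  $ <S>              w u u w w p $  expand <S> → <B> w w p
  2  $ p w w <B>        w u u w w p $  expand <B> → <A> w u u
  3  $ p w w u u w <A>  w u u w w p $  expand <A> → ε
  4  $ p w w u u w      w u u w w p $  match w
  5  $ p w w u u        u u w w p $    match u
Stack after step 5: $ p w w u (top = u).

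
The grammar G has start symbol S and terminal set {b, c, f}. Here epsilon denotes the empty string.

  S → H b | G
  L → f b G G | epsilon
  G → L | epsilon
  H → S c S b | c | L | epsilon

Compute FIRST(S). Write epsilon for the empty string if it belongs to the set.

{epsilon, b, c, f}

FIRST(L) = {epsilon, f}
FIRST(G) = {epsilon, f}  (via L)
FIRST(S) = {epsilon, b, c, f}  (via H b, G)
FIRST(H) = {epsilon, b, c, f}  (via S c S b, L)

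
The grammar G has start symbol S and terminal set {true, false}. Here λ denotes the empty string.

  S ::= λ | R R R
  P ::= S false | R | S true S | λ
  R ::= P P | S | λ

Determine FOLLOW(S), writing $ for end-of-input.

{$, false, true}

FIRST(S): from S::=λ we get {λ}; from S::=R R R we get {λ, false, true}. So FIRST(S) = {λ, false, true}.
FIRST(P): from P::=S false we get {false, true}; from P::=R we get {λ, false, true}; from P::=S true S we get {false, true}; from P::=λ we get {λ}. So FIRST(P) = {λ, false, true}.
FIRST(R): from R::=P P we get {λ, false, true}; from R::=S we get {λ, false, true}; from R::=λ we get {λ}. So FIRST(R) = {λ, false, true}.
FOLLOW(S) includes $ since S is the start symbol.
FOLLOW(S): in P::=S false, S is followed by false with FIRST {false}; in P::=S true S (occurrence 1), S is followed by true S with FIRST {true}; in P::=S true S (occurrence 2), the suffix after S is empty, so FOLLOW(S) ⊇ FOLLOW(P) = {$, false, true}; in R::=S, the suffix after S is empty, so FOLLOW(S) ⊇ FOLLOW(R) = {$, false, true}. Thus FOLLOW(S) = {$, false, true}.
FOLLOW(P): in R::=P P (occurrence 1), P is followed by P with FIRST {λ, false, true}; in R::=P P (occurrence 1), the suffix after P is nullable, so FOLLOW(P) ⊇ FOLLOW(R) = {$, false, true}; in R::=P P (occurrence 2), the suffix after P is empty, so FOLLOW(P) ⊇ FOLLOW(R) = {$, false, true}. Thus FOLLOW(P) = {$, false, true}.
FOLLOW(R): in S::=R R R (occurrence 1), R is followed by R R with FIRST {λ, false, true}; in S::=R R R (occurrence 1), the suffix after R is nullable, so FOLLOW(R) ⊇ FOLLOW(S) = {$, false, true}; in S::=R R R (occurrence 2), R is followed by R with FIRST {λ, false, true}; in S::=R R R (occurrence 2), the suffix after R is nullable, so FOLLOW(R) ⊇ FOLLOW(S) = {$, false, true}; in S::=R R R (occurrence 3), the suffix after R is empty, so FOLLOW(R) ⊇ FOLLOW(S) = {$, false, true}; in P::=R, the suffix after R is empty, so FOLLOW(R) ⊇ FOLLOW(P) = {$, false, true}. Thus FOLLOW(R) = {$, false, true}.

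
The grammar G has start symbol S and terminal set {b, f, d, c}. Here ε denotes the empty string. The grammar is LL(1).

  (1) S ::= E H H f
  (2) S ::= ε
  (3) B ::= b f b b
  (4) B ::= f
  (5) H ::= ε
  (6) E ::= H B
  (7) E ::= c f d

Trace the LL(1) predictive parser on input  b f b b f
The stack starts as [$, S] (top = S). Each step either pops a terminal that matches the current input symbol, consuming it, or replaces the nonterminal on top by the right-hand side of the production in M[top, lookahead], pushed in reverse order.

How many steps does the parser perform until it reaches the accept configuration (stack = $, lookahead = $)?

step 1: stack=$ S  input=b f b b f $  — expand S ::= E H H f
step 2: stack=$ f H H E  input=b f b b f $  — expand E ::= H B
step 3: stack=$ f H H B H  input=b f b b f $  — expand H ::= ε
step 4: stack=$ f H H B  input=b f b b f $  — expand B ::= b f b b
step 5: stack=$ f H H b b f b  input=b f b b f $  — match b
step 6: stack=$ f H H b b f  input=f b b f $  — match f
step 7: stack=$ f H H b b  input=b b f $  — match b
step 8: stack=$ f H H b  input=b f $  — match b
step 9: stack=$ f H H  input=f $  — expand H ::= ε
step 10: stack=$ f H  input=f $  — expand H ::= ε
step 11: stack=$ f  input=f $  — match f
Accept reached after 11 steps.

11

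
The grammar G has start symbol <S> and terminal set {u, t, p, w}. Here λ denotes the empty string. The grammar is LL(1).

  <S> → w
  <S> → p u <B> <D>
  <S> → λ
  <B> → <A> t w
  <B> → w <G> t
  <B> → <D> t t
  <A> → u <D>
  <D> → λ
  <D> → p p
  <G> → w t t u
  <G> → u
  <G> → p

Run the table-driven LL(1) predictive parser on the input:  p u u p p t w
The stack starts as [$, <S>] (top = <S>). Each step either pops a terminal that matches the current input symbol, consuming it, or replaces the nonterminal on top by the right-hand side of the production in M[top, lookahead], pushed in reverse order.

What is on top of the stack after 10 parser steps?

step 1: stack=$ <S>  input=p u u p p t w $  — expand <S> → p u <B> <D>
step 2: stack=$ <D> <B> u p  input=p u u p p t w $  — match p
step 3: stack=$ <D> <B> u  input=u u p p t w $  — match u
step 4: stack=$ <D> <B>  input=u p p t w $  — expand <B> → <A> t w
step 5: stack=$ <D> w t <A>  input=u p p t w $  — expand <A> → u <D>
step 6: stack=$ <D> w t <D> u  input=u p p t w $  — match u
step 7: stack=$ <D> w t <D>  input=p p t w $  — expand <D> → p p
step 8: stack=$ <D> w t p p  input=p p t w $  — match p
step 9: stack=$ <D> w t p  input=p t w $  — match p
step 10: stack=$ <D> w t  input=t w $  — match t
Stack after step 10: $ <D> w (top = w).

w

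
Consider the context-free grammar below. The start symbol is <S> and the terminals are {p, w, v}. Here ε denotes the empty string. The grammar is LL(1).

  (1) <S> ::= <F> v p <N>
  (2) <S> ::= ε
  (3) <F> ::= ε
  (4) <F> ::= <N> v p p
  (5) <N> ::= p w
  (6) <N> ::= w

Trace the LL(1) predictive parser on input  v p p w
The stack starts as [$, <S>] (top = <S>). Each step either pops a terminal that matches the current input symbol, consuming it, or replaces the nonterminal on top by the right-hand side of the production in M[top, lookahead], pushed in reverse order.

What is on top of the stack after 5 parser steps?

     Stack          Input      Action
  1  $ <S>          v p p w $  expand <S> ::= <F> v p <N>
  2  $ <N> p v <F>  v p p w $  expand <F> ::= ε
  3  $ <N> p v      v p p w $  match v
  4  $ <N> p        p p w $    match p
  5  $ <N>          p w $      expand <N> ::= p w
Stack after step 5: $ w p (top = p).

p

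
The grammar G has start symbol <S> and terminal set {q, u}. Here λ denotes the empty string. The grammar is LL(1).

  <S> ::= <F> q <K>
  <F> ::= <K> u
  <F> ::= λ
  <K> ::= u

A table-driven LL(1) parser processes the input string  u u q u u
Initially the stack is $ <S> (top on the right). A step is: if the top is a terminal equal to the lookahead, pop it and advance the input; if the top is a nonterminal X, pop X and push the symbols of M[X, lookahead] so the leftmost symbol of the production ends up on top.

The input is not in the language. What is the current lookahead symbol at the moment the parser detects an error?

u

step 1: stack=$ <S>  input=u u q u u $  — expand <S> ::= <F> q <K>
step 2: stack=$ <K> q <F>  input=u u q u u $  — expand <F> ::= <K> u
step 3: stack=$ <K> q u <K>  input=u u q u u $  — expand <K> ::= u
step 4: stack=$ <K> q u u  input=u u q u u $  — match u
step 5: stack=$ <K> q u  input=u q u u $  — match u
step 6: stack=$ <K> q  input=q u u $  — match q
step 7: stack=$ <K>  input=u u $  — expand <K> ::= u
step 8: stack=$ u  input=u u $  — match u
step 9: stack=$  input=u $  — error: stack empty but input remains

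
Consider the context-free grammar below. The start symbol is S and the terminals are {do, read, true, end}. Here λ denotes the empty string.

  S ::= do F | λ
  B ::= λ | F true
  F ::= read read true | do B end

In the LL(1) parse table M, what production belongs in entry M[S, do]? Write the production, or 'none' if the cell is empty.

FIRST(S) = {λ, do}
FIRST(F) = {do, read}
FIRST(B) = {λ, do, read}  (via F true)
FOLLOW(S) includes $ since S is the start symbol.
FOLLOW(S): S appears on no right-hand side. Thus FOLLOW(S) = {$}.
For S ::= do F: FIRST(do F) = {do}, so it goes in M[S, t] for t ∈ {do}.
For S ::= λ: FIRST(λ) = {λ}, so it goes in M[S, t] for t ∈ {}; since λ ∈ FIRST, also for every t ∈ FOLLOW(S) = {$}.

S ::= do F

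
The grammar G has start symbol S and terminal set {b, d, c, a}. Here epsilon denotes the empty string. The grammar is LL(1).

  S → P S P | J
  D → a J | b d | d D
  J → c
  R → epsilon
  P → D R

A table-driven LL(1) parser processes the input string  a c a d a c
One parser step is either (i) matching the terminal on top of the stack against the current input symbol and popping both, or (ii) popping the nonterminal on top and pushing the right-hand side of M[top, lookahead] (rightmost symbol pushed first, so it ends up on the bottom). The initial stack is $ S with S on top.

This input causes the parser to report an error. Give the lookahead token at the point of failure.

d

      Stack          Input          Action
   1  $ S            a c a d a c $  expand S → P S P
   2  $ P S P        a c a d a c $  expand P → D R
   3  $ P S R D      a c a d a c $  expand D → a J
   4  $ P S R J a    a c a d a c $  match a
   5  $ P S R J      c a d a c $    expand J → c
   6  $ P S R c      c a d a c $    match c
   7  $ P S R        a d a c $      expand R → epsilon
   8  $ P S          a d a c $      expand S → P S P
   9  $ P P S P      a d a c $      expand P → D R
  10  $ P P S R D    a d a c $      expand D → a J
  11  $ P P S R J a  a d a c $      match a
  12  $ P P S R J    d a c $        error: M[J, d] is empty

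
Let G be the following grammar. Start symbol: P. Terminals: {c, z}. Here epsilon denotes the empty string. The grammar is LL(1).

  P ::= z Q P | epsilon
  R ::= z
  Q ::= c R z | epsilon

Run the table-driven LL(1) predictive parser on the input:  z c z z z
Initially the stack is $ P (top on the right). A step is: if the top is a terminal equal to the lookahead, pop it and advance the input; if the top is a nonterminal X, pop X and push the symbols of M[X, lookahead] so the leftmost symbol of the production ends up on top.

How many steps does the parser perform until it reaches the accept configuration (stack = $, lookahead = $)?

step 1: stack=$ P  input=z c z z z $  — expand P ::= z Q P
step 2: stack=$ P Q z  input=z c z z z $  — match z
step 3: stack=$ P Q  input=c z z z $  — expand Q ::= c R z
step 4: stack=$ P z R c  input=c z z z $  — match c
step 5: stack=$ P z R  input=z z z $  — expand R ::= z
step 6: stack=$ P z z  input=z z z $  — match z
step 7: stack=$ P z  input=z z $  — match z
step 8: stack=$ P  input=z $  — expand P ::= z Q P
step 9: stack=$ P Q z  input=z $  — match z
step 10: stack=$ P Q  input=$  — expand Q ::= epsilon
step 11: stack=$ P  input=$  — expand P ::= epsilon
Accept reached after 11 steps.

11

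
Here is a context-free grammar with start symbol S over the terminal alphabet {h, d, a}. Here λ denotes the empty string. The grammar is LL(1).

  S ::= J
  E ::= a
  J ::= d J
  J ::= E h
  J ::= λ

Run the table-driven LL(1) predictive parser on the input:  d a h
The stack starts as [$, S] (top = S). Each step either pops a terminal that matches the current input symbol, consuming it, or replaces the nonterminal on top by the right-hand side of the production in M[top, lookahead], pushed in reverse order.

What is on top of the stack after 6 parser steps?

h

step 1: stack=$ S  input=d a h $  — expand S ::= J
step 2: stack=$ J  input=d a h $  — expand J ::= d J
step 3: stack=$ J d  input=d a h $  — match d
step 4: stack=$ J  input=a h $  — expand J ::= E h
step 5: stack=$ h E  input=a h $  — expand E ::= a
step 6: stack=$ h a  input=a h $  — match a
Stack after step 6: $ h (top = h).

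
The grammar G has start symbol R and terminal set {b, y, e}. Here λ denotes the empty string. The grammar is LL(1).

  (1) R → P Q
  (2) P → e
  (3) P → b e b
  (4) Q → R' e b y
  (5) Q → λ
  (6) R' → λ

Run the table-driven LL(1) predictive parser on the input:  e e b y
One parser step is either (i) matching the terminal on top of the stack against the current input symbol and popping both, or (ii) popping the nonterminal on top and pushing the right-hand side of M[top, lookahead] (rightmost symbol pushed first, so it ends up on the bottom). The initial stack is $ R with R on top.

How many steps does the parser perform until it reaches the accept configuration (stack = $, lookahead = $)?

8

     Stack       Input      Action
  1  $ R         e e b y $  expand R → P Q
  2  $ Q P       e e b y $  expand P → e
  3  $ Q e       e e b y $  match e
  4  $ Q         e b y $    expand Q → R' e b y
  5  $ y b e R'  e b y $    expand R' → λ
  6  $ y b e     e b y $    match e
  7  $ y b       b y $      match b
  8  $ y         y $        match y
Accept reached after 8 steps.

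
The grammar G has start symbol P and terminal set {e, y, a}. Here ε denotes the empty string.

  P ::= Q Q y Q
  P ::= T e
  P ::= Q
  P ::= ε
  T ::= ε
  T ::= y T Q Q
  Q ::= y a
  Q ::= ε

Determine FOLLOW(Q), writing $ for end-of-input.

FIRST(T): from T::=ε we get {ε}; from T::=y T Q Q we get {y}. So FIRST(T) = {ε, y}.
FIRST(Q): from Q::=y a we get {y}; from Q::=ε we get {ε}. So FIRST(Q) = {ε, y}.
FIRST(P): from P::=Q Q y Q we get {y}; from P::=T e we get {e, y}; from P::=Q we get {ε, y}; from P::=ε we get {ε}. So FIRST(P) = {ε, e, y}.
FOLLOW(P) includes $ since P is the start symbol.
FOLLOW(P): P appears on no right-hand side. Thus FOLLOW(P) = {$}.
FOLLOW(T): in P::=T e, T is followed by e with FIRST {e}; in T::=y T Q Q, T is followed by Q Q with FIRST {ε, y}; in T::=y T Q Q, the suffix after T is nullable (adds nothing new). Thus FOLLOW(T) = {e, y}.
FOLLOW(Q): in P::=Q Q y Q (occurrence 1), Q is followed by Q y Q with FIRST {y}; in P::=Q Q y Q (occurrence 2), Q is followed by y Q with FIRST {y}; in P::=Q Q y Q (occurrence 3), the suffix after Q is empty, so FOLLOW(Q) ⊇ FOLLOW(P) = {$}; in P::=Q, the suffix after Q is empty, so FOLLOW(Q) ⊇ FOLLOW(P) = {$}; in T::=y T Q Q (occurrence 1), Q is followed by Q with FIRST {ε, y}; in T::=y T Q Q (occurrence 1), the suffix after Q is nullable, so FOLLOW(Q) ⊇ FOLLOW(T) = {e, y}; in T::=y T Q Q (occurrence 2), the suffix after Q is empty, so FOLLOW(Q) ⊇ FOLLOW(T) = {e, y}. Thus FOLLOW(Q) = {$, e, y}.

{$, e, y}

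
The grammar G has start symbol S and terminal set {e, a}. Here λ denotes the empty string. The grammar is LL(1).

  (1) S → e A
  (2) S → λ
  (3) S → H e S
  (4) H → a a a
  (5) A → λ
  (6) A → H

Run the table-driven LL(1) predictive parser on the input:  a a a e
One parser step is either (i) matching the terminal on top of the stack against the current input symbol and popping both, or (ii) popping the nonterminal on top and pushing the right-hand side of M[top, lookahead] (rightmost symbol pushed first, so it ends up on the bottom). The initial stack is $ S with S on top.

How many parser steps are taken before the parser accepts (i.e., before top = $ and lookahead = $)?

step 1: stack=$ S  input=a a a e $  — expand S → H e S
step 2: stack=$ S e H  input=a a a e $  — expand H → a a a
step 3: stack=$ S e a a a  input=a a a e $  — match a
step 4: stack=$ S e a a  input=a a e $  — match a
step 5: stack=$ S e a  input=a e $  — match a
step 6: stack=$ S e  input=e $  — match e
step 7: stack=$ S  input=$  — expand S → λ
Accept reached after 7 steps.

7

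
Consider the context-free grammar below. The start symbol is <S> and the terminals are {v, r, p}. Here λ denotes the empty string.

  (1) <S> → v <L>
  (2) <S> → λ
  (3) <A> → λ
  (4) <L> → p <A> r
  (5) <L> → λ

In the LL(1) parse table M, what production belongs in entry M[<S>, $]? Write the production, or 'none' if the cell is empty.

<S> → λ

FIRST(<S>): from <S>→v <L> we get {v}; from <S>→λ we get {λ}. So FIRST(<S>) = {λ, v}.
FIRST(<A>): from <A>→λ we get {λ}. So FIRST(<A>) = {λ}.
FIRST(<L>): from <L>→p <A> r we get {p}; from <L>→λ we get {λ}. So FIRST(<L>) = {λ, p}.
FOLLOW(<S>) includes $ since <S> is the start symbol.
FOLLOW(<S>): <S> appears on no right-hand side. Thus FOLLOW(<S>) = {$}.
For <S> → v <L>: FIRST(v <L>) = {v}, so it goes in M[<S>, t] for t ∈ {v}.
For <S> → λ: FIRST(λ) = {λ}, so it goes in M[<S>, t] for t ∈ {}; since λ ∈ FIRST, also for every t ∈ FOLLOW(<S>) = {$}.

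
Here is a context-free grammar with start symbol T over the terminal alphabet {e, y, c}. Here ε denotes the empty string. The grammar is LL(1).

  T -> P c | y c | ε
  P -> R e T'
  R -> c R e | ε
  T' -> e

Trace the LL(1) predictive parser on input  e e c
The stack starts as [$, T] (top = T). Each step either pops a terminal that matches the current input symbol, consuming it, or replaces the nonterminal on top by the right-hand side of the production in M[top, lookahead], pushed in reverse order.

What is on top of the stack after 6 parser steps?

c

     Stack       Input    Action
  1  $ T         e e c $  expand T -> P c
  2  $ c P       e e c $  expand P -> R e T'
  3  $ c T' e R  e e c $  expand R -> ε
  4  $ c T' e    e e c $  match e
  5  $ c T'      e c $    expand T' -> e
  6  $ c e       e c $    match e
Stack after step 6: $ c (top = c).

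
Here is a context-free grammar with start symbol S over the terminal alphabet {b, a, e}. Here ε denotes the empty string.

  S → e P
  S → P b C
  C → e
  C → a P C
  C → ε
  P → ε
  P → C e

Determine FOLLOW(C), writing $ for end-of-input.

{$, e}

FIRST(C): from C→e we get {e}; from C→a P C we get {a}; from C→ε we get {ε}. So FIRST(C) = {ε, a, e}.
FIRST(P): from P→ε we get {ε}; from P→C e we get {a, e}. So FIRST(P) = {ε, a, e}.
FIRST(S): from S→e P we get {e}; from S→P b C we get {a, b, e}. So FIRST(S) = {a, b, e}.
FOLLOW(S) includes $ since S is the start symbol.
FOLLOW(S): S appears on no right-hand side. Thus FOLLOW(S) = {$}.
FOLLOW(C): in S→P b C, the suffix after C is empty, so FOLLOW(C) ⊇ FOLLOW(S) = {$}; in C→a P C, the suffix after C is empty (adds nothing new); in P→C e, C is followed by e with FIRST {e}. Thus FOLLOW(C) = {$, e}.
FOLLOW(P): in S→e P, the suffix after P is empty, so FOLLOW(P) ⊇ FOLLOW(S) = {$}; in S→P b C, P is followed by b C with FIRST {b}; in C→a P C, P is followed by C with FIRST {ε, a, e}; in C→a P C, the suffix after P is nullable, so FOLLOW(P) ⊇ FOLLOW(C) = {$, e}. Thus FOLLOW(P) = {$, a, b, e}.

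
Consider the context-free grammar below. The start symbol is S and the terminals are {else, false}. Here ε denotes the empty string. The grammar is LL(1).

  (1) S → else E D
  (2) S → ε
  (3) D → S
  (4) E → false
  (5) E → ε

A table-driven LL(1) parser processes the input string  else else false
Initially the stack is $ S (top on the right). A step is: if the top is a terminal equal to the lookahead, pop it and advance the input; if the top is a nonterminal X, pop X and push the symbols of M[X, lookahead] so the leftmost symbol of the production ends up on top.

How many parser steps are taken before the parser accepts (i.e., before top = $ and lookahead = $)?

step 1: stack=$ S  input=else else false $  — expand S → else E D
step 2: stack=$ D E else  input=else else false $  — match else
step 3: stack=$ D E  input=else false $  — expand E → ε
step 4: stack=$ D  input=else false $  — expand D → S
step 5: stack=$ S  input=else false $  — expand S → else E D
step 6: stack=$ D E else  input=else false $  — match else
step 7: stack=$ D E  input=false $  — expand E → false
step 8: stack=$ D false  input=false $  — match false
step 9: stack=$ D  input=$  — expand D → S
step 10: stack=$ S  input=$  — expand S → ε
Accept reached after 10 steps.

10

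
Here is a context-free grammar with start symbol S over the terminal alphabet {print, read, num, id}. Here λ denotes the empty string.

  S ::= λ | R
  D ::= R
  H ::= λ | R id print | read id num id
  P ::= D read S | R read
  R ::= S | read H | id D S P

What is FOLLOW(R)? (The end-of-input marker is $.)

FIRST(S): from S::=λ we get {λ}; from S::=R we get {λ, id, read}. So FIRST(S) = {λ, id, read}.
FIRST(R): from R::=S we get {λ, id, read}; from R::=read H we get {read}; from R::=id D S P we get {id}. So FIRST(R) = {λ, id, read}.
FIRST(D): from D::=R we get {λ, id, read}. So FIRST(D) = {λ, id, read}.
FIRST(H): from H::=λ we get {λ}; from H::=R id print we get {id, read}; from H::=read id num id we get {read}. So FIRST(H) = {λ, id, read}.
FIRST(P): from P::=D read S we get {id, read}; from P::=R read we get {id, read}. So FIRST(P) = {id, read}.
FOLLOW(S) includes $ since S is the start symbol.
FOLLOW(D): in P::=D read S, D is followed by read S with FIRST {read}; in R::=id D S P, D is followed by S P with FIRST {id, read}. Thus FOLLOW(D) = {id, read}.
FOLLOW(S): in P::=D read S, the suffix after S is empty, so FOLLOW(S) ⊇ FOLLOW(P) = {$, id, read}; in R::=S, the suffix after S is empty, so FOLLOW(S) ⊇ FOLLOW(R) = {$, id, read}; in R::=id D S P, S is followed by P with FIRST {id, read}. Thus FOLLOW(S) = {$, id, read}.
FOLLOW(R): in S::=R, the suffix after R is empty, so FOLLOW(R) ⊇ FOLLOW(S) = {$, id, read}; in D::=R, the suffix after R is empty, so FOLLOW(R) ⊇ FOLLOW(D) = {id, read}; in H::=R id print, R is followed by id print with FIRST {id}; in P::=R read, R is followed by read with FIRST {read}. Thus FOLLOW(R) = {$, id, read}.
FOLLOW(H): in R::=read H, the suffix after H is empty, so FOLLOW(H) ⊇ FOLLOW(R) = {$, id, read}. Thus FOLLOW(H) = {$, id, read}.
FOLLOW(P): in R::=id D S P, the suffix after P is empty, so FOLLOW(P) ⊇ FOLLOW(R) = {$, id, read}. Thus FOLLOW(P) = {$, id, read}.

{$, id, read}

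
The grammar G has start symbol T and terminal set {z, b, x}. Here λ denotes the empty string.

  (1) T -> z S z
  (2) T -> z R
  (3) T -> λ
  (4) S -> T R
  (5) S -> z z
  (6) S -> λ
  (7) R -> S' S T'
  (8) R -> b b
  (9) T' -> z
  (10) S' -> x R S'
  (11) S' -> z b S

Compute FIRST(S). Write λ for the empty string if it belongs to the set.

{λ, b, x, z}

FIRST(T) = {λ, z}
FIRST(T') = {z}
FIRST(S') = {x, z}
FIRST(R) = {b, x, z}  (via S' S T')
FIRST(S) = {λ, b, x, z}  (via T R)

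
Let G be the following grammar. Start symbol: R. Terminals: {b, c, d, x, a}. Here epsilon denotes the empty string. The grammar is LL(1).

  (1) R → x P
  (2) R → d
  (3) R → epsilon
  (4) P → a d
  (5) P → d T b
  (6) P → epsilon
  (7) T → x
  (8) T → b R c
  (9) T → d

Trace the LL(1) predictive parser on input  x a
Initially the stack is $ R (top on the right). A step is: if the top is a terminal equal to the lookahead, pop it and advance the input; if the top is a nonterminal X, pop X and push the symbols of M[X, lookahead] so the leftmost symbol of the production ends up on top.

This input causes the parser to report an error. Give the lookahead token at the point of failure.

step 1: stack=$ R  input=x a $  — expand R → x P
step 2: stack=$ P x  input=x a $  — match x
step 3: stack=$ P  input=a $  — expand P → a d
step 4: stack=$ d a  input=a $  — match a
step 5: stack=$ d  input=$  — error: top is terminal d but lookahead is $

$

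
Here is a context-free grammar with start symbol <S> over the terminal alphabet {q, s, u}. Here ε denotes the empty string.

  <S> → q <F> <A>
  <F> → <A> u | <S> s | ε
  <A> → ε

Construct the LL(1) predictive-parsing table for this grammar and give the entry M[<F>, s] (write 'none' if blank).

<F> → ε

FIRST(<S>): from <S>→q <F> <A> we get {q}. So FIRST(<S>) = {q}.
FIRST(<A>): from <A>→ε we get {ε}. So FIRST(<A>) = {ε}.
FIRST(<F>): from <F>→<A> u we get {u}; from <F>→<S> s we get {q}; from <F>→ε we get {ε}. So FIRST(<F>) = {ε, q, u}.
FOLLOW(<S>) includes $ since <S> is the start symbol.
FOLLOW(<S>): in <F>→<S> s, <S> is followed by s with FIRST {s}. Thus FOLLOW(<S>) = {$, s}.
FOLLOW(<F>): in <S>→q <F> <A>, <F> is followed by <A> with FIRST {ε}; in <S>→q <F> <A>, the suffix after <F> is nullable, so FOLLOW(<F>) ⊇ FOLLOW(<S>) = {$, s}. Thus FOLLOW(<F>) = {$, s}.
For <F> → <A> u: FIRST(<A> u) = {u}, so it goes in M[<F>, t] for t ∈ {u}.
For <F> → <S> s: FIRST(<S> s) = {q}, so it goes in M[<F>, t] for t ∈ {q}.
For <F> → ε: FIRST(ε) = {ε}, so it goes in M[<F>, t] for t ∈ {}; since ε ∈ FIRST, also for every t ∈ FOLLOW(<F>) = {$, s}.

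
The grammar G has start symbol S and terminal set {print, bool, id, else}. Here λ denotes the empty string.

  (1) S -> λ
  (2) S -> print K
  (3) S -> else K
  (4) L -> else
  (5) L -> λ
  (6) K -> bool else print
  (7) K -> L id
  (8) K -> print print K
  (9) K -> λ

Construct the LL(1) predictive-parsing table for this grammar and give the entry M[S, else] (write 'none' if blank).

S -> else K

FIRST(S) = {λ, else, print}
FIRST(L) = {λ, else}
FIRST(K) = {λ, bool, else, id, print}  (via L id)
FOLLOW(S) includes $ since S is the start symbol.
FOLLOW(S): S appears on no right-hand side. Thus FOLLOW(S) = {$}.
For S -> λ: FIRST(λ) = {λ}, so it goes in M[S, t] for t ∈ {}; since λ ∈ FIRST, also for every t ∈ FOLLOW(S) = {$}.
For S -> print K: FIRST(print K) = {print}, so it goes in M[S, t] for t ∈ {print}.
For S -> else K: FIRST(else K) = {else}, so it goes in M[S, t] for t ∈ {else}.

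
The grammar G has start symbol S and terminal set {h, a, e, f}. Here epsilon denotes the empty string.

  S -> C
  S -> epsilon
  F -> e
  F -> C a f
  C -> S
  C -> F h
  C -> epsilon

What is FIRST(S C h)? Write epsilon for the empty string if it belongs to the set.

FIRST(S): from S->C we get {epsilon, a, e}; from S->epsilon we get {epsilon}. So FIRST(S) = {epsilon, a, e}.
FIRST(F): from F->e we get {e}; from F->C a f we get {a, e}. So FIRST(F) = {a, e}.
FIRST(C): from C->S we get {epsilon, a, e}; from C->F h we get {a, e}; from C->epsilon we get {epsilon}. So FIRST(C) = {epsilon, a, e}.
FIRST(S C h): take FIRST of each symbol in turn, carrying on past any symbol whose FIRST contains epsilon; result {a, e, h}.

{a, e, h}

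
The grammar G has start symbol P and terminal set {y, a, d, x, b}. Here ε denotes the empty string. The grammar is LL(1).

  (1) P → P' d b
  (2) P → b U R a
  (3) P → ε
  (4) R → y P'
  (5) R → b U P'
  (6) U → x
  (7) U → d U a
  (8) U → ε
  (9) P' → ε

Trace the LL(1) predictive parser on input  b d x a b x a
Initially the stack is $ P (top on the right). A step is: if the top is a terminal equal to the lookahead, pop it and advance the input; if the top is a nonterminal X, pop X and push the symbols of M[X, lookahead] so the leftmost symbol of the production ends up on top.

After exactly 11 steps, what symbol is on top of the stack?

      Stack        Input            Action
   1  $ P          b d x a b x a $  expand P → b U R a
   2  $ a R U b    b d x a b x a $  match b
   3  $ a R U      d x a b x a $    expand U → d U a
   4  $ a R a U d  d x a b x a $    match d
   5  $ a R a U    x a b x a $      expand U → x
   6  $ a R a x    x a b x a $      match x
   7  $ a R a      a b x a $        match a
   8  $ a R        b x a $          expand R → b U P'
   9  $ a P' U b   b x a $          match b
  10  $ a P' U     x a $            expand U → x
  11  $ a P' x     x a $            match x
Stack after step 11: $ a P' (top = P').

P'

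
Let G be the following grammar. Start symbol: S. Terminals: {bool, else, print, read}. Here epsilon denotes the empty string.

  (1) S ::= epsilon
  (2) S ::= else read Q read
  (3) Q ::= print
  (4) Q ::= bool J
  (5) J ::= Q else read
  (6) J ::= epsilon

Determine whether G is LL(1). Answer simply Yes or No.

FIRST(S) = {epsilon, else}
FIRST(Q) = {bool, print}
FIRST(J) = {epsilon, bool, print}
FOLLOW(S) = {$}
FOLLOW(Q) = {else, read}
FOLLOW(J) = {else, read}
Each cell of M receives at most one production.

Yes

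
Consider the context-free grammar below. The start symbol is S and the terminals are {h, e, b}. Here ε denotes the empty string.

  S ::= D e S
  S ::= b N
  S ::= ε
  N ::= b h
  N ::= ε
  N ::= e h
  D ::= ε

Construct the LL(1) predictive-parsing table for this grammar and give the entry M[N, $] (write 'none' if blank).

FIRST(N) = {ε, b, e}
FIRST(D) = {ε}
FIRST(S) = {ε, b, e}  (via D e S)
FOLLOW(S) includes $ since S is the start symbol.
FOLLOW(S): in S::=D e S, the suffix after S is empty (adds nothing new). Thus FOLLOW(S) = {$}.
FOLLOW(N): in S::=b N, the suffix after N is empty, so FOLLOW(N) ⊇ FOLLOW(S) = {$}. Thus FOLLOW(N) = {$}.
For N ::= b h: FIRST(b h) = {b}, so it goes in M[N, t] for t ∈ {b}.
For N ::= ε: FIRST(ε) = {ε}, so it goes in M[N, t] for t ∈ {}; since ε ∈ FIRST, also for every t ∈ FOLLOW(N) = {$}.
For N ::= e h: FIRST(e h) = {e}, so it goes in M[N, t] for t ∈ {e}.

N ::= ε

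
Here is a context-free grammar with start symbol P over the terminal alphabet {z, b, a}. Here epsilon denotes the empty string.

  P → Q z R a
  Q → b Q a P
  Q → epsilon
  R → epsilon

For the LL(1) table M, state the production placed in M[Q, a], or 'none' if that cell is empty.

Q → epsilon

FIRST(Q): from Q→b Q a P we get {b}; from Q→epsilon we get {epsilon}. So FIRST(Q) = {epsilon, b}.
FIRST(R): from R→epsilon we get {epsilon}. So FIRST(R) = {epsilon}.
FIRST(P): from P→Q z R a we get {b, z}. So FIRST(P) = {b, z}.
FOLLOW(P) includes $ since P is the start symbol.
FOLLOW(Q): in P→Q z R a, Q is followed by z R a with FIRST {z}; in Q→b Q a P, Q is followed by a P with FIRST {a}. Thus FOLLOW(Q) = {a, z}.
For Q → b Q a P: FIRST(b Q a P) = {b}, so it goes in M[Q, t] for t ∈ {b}.
For Q → epsilon: FIRST(epsilon) = {epsilon}, so it goes in M[Q, t] for t ∈ {}; since epsilon ∈ FIRST, also for every t ∈ FOLLOW(Q) = {a, z}.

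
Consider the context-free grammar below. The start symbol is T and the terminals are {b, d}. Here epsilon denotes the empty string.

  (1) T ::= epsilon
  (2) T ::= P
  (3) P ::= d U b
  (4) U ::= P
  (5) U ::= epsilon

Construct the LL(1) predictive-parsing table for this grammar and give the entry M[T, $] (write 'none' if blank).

FIRST(P): from P::=d U b we get {d}. So FIRST(P) = {d}.
FIRST(T): from T::=epsilon we get {epsilon}; from T::=P we get {d}. So FIRST(T) = {epsilon, d}.
FIRST(U): from U::=P we get {d}; from U::=epsilon we get {epsilon}. So FIRST(U) = {epsilon, d}.
FOLLOW(T) includes $ since T is the start symbol.
FOLLOW(T): T appears on no right-hand side. Thus FOLLOW(T) = {$}.
For T ::= epsilon: FIRST(epsilon) = {epsilon}, so it goes in M[T, t] for t ∈ {}; since epsilon ∈ FIRST, also for every t ∈ FOLLOW(T) = {$}.
For T ::= P: FIRST(P) = {d}, so it goes in M[T, t] for t ∈ {d}.

T ::= epsilon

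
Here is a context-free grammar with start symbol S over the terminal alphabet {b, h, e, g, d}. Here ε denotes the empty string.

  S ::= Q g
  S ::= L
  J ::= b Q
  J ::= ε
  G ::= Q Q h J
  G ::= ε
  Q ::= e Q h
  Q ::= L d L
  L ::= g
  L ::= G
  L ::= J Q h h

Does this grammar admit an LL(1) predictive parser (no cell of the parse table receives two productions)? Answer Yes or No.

FIRST(S) = {ε, b, d, e, g}
FIRST(J) = {ε, b}
FIRST(G) = {ε, b, d, e, g}
FIRST(Q) = {b, d, e, g}
FIRST(L) = {ε, b, d, e, g}
FOLLOW(S) = {$}
FOLLOW(J) = {$, b, d, e, g, h}
FOLLOW(G) = {$, b, d, e, g, h}
FOLLOW(Q) = {$, b, d, e, g, h}
FOLLOW(L) = {$, b, d, e, g, h}
Cell M[G, b] receives both G ::= Q Q h J and G ::= ε — the grammar is not LL(1).

No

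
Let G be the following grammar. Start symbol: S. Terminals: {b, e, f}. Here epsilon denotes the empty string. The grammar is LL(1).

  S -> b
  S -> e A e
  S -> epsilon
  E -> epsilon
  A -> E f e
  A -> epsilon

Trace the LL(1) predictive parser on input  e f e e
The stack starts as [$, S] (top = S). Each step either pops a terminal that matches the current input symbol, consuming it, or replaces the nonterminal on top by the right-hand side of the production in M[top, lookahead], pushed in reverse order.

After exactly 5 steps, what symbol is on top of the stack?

     Stack      Input      Action
  1  $ S        e f e e $  expand S -> e A e
  2  $ e A e    e f e e $  match e
  3  $ e A      f e e $    expand A -> E f e
  4  $ e e f E  f e e $    expand E -> epsilon
  5  $ e e f    f e e $    match f
Stack after step 5: $ e e (top = e).

e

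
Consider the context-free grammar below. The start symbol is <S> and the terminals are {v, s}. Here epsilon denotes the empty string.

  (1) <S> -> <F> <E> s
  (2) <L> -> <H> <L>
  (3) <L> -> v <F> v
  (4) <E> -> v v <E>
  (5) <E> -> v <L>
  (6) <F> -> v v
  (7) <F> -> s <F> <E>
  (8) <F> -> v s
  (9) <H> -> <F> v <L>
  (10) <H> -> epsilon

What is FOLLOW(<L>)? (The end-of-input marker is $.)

{s, v}

FIRST(<E>): from <E>->v v <E> we get {v}; from <E>->v <L> we get {v}. So FIRST(<E>) = {v}.
FIRST(<F>): from <F>->v v we get {v}; from <F>->s <F> <E> we get {s}; from <F>->v s we get {v}. So FIRST(<F>) = {s, v}.
FIRST(<S>): from <S>-><F> <E> s we get {s, v}. So FIRST(<S>) = {s, v}.
FIRST(<H>): from <H>-><F> v <L> we get {s, v}; from <H>->epsilon we get {epsilon}. So FIRST(<H>) = {epsilon, s, v}.
FIRST(<L>): from <L>-><H> <L> we get {s, v}; from <L>->v <F> v we get {v}. So FIRST(<L>) = {s, v}.
FOLLOW(<S>) includes $ since <S> is the start symbol.
FOLLOW(<S>): <S> appears on no right-hand side. Thus FOLLOW(<S>) = {$}.
FOLLOW(<F>): in <S>-><F> <E> s, <F> is followed by <E> s with FIRST {v}; in <L>->v <F> v, <F> is followed by v with FIRST {v}; in <F>->s <F> <E>, <F> is followed by <E> with FIRST {v}; in <H>-><F> v <L>, <F> is followed by v <L> with FIRST {v}. Thus FOLLOW(<F>) = {v}.
FOLLOW(<E>): in <S>-><F> <E> s, <E> is followed by s with FIRST {s}; in <E>->v v <E>, the suffix after <E> is empty (adds nothing new); in <F>->s <F> <E>, the suffix after <E> is empty, so FOLLOW(<E>) ⊇ FOLLOW(<F>) = {v}. Thus FOLLOW(<E>) = {s, v}.
FOLLOW(<H>): in <L>-><H> <L>, <H> is followed by <L> with FIRST {s, v}. Thus FOLLOW(<H>) = {s, v}.
FOLLOW(<L>): in <L>-><H> <L>, the suffix after <L> is empty (adds nothing new); in <E>->v <L>, the suffix after <L> is empty, so FOLLOW(<L>) ⊇ FOLLOW(<E>) = {s, v}; in <H>-><F> v <L>, the suffix after <L> is empty, so FOLLOW(<L>) ⊇ FOLLOW(<H>) = {s, v}. Thus FOLLOW(<L>) = {s, v}.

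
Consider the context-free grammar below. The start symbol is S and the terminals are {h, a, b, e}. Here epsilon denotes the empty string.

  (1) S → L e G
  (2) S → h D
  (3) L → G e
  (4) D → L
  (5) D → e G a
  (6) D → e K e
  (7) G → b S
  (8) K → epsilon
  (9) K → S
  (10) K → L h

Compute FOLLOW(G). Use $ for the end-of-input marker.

{$, a, e}

FIRST(G) = {b}
FIRST(L) = {b}  (via G e)
FIRST(S) = {b, h}  (via L e G)
FIRST(D) = {b, e}  (via L)
FIRST(K) = {epsilon, b, h}  (via S, L h)
FOLLOW(S) includes $ since S is the start symbol.
FOLLOW(K): in D→e K e, K is followed by e with FIRST {e}. Thus FOLLOW(K) = {e}.
FOLLOW(S): in G→b S, the suffix after S is empty, so FOLLOW(S) ⊇ FOLLOW(G) = {$, a, e}; in K→S, the suffix after S is empty, so FOLLOW(S) ⊇ FOLLOW(K) = {e}. Thus FOLLOW(S) = {$, a, e}.
FOLLOW(D): in S→h D, the suffix after D is empty, so FOLLOW(D) ⊇ FOLLOW(S) = {$, a, e}. Thus FOLLOW(D) = {$, a, e}.
FOLLOW(L): in S→L e G, L is followed by e G with FIRST {e}; in D→L, the suffix after L is empty, so FOLLOW(L) ⊇ FOLLOW(D) = {$, a, e}; in K→L h, L is followed by h with FIRST {h}. Thus FOLLOW(L) = {$, a, e, h}.
FOLLOW(G): in S→L e G, the suffix after G is empty, so FOLLOW(G) ⊇ FOLLOW(S) = {$, a, e}; in L→G e, G is followed by e with FIRST {e}; in D→e G a, G is followed by a with FIRST {a}. Thus FOLLOW(G) = {$, a, e}.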